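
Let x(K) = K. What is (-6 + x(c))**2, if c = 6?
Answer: 0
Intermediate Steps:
(-6 + x(c))**2 = (-6 + 6)**2 = 0**2 = 0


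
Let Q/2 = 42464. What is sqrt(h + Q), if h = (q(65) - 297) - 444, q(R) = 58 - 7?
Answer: sqrt(84238) ≈ 290.24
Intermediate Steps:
Q = 84928 (Q = 2*42464 = 84928)
q(R) = 51
h = -690 (h = (51 - 297) - 444 = -246 - 444 = -690)
sqrt(h + Q) = sqrt(-690 + 84928) = sqrt(84238)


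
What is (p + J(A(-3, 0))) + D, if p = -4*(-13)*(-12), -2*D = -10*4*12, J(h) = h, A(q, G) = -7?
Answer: -391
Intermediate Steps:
D = 240 (D = -(-10*4)*12/2 = -(-20)*12 = -½*(-480) = 240)
p = -624 (p = 52*(-12) = -624)
(p + J(A(-3, 0))) + D = (-624 - 7) + 240 = -631 + 240 = -391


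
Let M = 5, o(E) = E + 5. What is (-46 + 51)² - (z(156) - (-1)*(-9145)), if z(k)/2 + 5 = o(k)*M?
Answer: 7570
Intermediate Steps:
o(E) = 5 + E
z(k) = 40 + 10*k (z(k) = -10 + 2*((5 + k)*5) = -10 + 2*(25 + 5*k) = -10 + (50 + 10*k) = 40 + 10*k)
(-46 + 51)² - (z(156) - (-1)*(-9145)) = (-46 + 51)² - ((40 + 10*156) - (-1)*(-9145)) = 5² - ((40 + 1560) - 1*9145) = 25 - (1600 - 9145) = 25 - 1*(-7545) = 25 + 7545 = 7570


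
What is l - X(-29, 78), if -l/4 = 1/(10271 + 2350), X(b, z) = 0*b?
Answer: -4/12621 ≈ -0.00031693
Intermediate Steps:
X(b, z) = 0
l = -4/12621 (l = -4/(10271 + 2350) = -4/12621 ≈ -0.00031693)
l - X(-29, 78) = -4/12621 - 1*0 = -4/12621 + 0 = -4/12621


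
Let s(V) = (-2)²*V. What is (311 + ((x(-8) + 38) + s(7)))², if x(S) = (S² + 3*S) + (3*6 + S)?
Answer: 182329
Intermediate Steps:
s(V) = 4*V
x(S) = 18 + S² + 4*S (x(S) = (S² + 3*S) + (18 + S) = 18 + S² + 4*S)
(311 + ((x(-8) + 38) + s(7)))² = (311 + (((18 + (-8)² + 4*(-8)) + 38) + 4*7))² = (311 + (((18 + 64 - 32) + 38) + 28))² = (311 + ((50 + 38) + 28))² = (311 + (88 + 28))² = (311 + 116)² = 427² = 182329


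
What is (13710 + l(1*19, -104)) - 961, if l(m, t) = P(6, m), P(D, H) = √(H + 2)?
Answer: 12749 + √21 ≈ 12754.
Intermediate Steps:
P(D, H) = √(2 + H)
l(m, t) = √(2 + m)
(13710 + l(1*19, -104)) - 961 = (13710 + √(2 + 1*19)) - 961 = (13710 + √(2 + 19)) - 961 = (13710 + √21) - 961 = 12749 + √21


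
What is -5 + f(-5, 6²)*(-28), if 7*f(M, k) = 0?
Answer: -5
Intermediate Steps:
f(M, k) = 0 (f(M, k) = (⅐)*0 = 0)
-5 + f(-5, 6²)*(-28) = -5 + 0*(-28) = -5 + 0 = -5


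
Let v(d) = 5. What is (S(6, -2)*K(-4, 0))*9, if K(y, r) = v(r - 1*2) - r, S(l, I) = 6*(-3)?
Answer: -810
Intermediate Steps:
S(l, I) = -18
K(y, r) = 5 - r
(S(6, -2)*K(-4, 0))*9 = -18*(5 - 1*0)*9 = -18*(5 + 0)*9 = -18*5*9 = -90*9 = -810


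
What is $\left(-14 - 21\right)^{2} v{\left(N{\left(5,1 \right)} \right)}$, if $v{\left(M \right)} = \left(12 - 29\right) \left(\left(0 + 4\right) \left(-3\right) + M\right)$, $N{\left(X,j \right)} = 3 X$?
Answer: $-62475$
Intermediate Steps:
$v{\left(M \right)} = 204 - 17 M$ ($v{\left(M \right)} = - 17 \left(4 \left(-3\right) + M\right) = - 17 \left(-12 + M\right) = 204 - 17 M$)
$\left(-14 - 21\right)^{2} v{\left(N{\left(5,1 \right)} \right)} = \left(-14 - 21\right)^{2} \left(204 - 17 \cdot 3 \cdot 5\right) = \left(-35\right)^{2} \left(204 - 255\right) = 1225 \left(204 - 255\right) = 1225 \left(-51\right) = -62475$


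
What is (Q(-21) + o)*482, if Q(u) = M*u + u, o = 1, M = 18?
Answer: -191836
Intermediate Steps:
Q(u) = 19*u (Q(u) = 18*u + u = 19*u)
(Q(-21) + o)*482 = (19*(-21) + 1)*482 = (-399 + 1)*482 = -398*482 = -191836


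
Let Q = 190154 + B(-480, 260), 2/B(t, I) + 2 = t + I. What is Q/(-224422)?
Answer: -21107093/24910842 ≈ -0.84731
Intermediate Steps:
B(t, I) = 2/(-2 + I + t) (B(t, I) = 2/(-2 + (t + I)) = 2/(-2 + (I + t)) = 2/(-2 + I + t))
Q = 21107093/111 (Q = 190154 + 2/(-2 + 260 - 480) = 190154 + 2/(-222) = 190154 + 2*(-1/222) = 190154 - 1/111 = 21107093/111 ≈ 1.9015e+5)
Q/(-224422) = (21107093/111)/(-224422) = (21107093/111)*(-1/224422) = -21107093/24910842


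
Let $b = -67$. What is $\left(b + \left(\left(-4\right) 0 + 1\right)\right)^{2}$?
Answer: $4356$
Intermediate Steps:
$\left(b + \left(\left(-4\right) 0 + 1\right)\right)^{2} = \left(-67 + \left(\left(-4\right) 0 + 1\right)\right)^{2} = \left(-67 + \left(0 + 1\right)\right)^{2} = \left(-67 + 1\right)^{2} = \left(-66\right)^{2} = 4356$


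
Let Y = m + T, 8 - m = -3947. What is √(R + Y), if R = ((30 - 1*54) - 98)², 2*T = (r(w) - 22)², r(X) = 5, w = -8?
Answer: √75934/2 ≈ 137.78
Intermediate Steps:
T = 289/2 (T = (5 - 22)²/2 = (½)*(-17)² = (½)*289 = 289/2 ≈ 144.50)
m = 3955 (m = 8 - 1*(-3947) = 8 + 3947 = 3955)
Y = 8199/2 (Y = 3955 + 289/2 = 8199/2 ≈ 4099.5)
R = 14884 (R = ((30 - 54) - 98)² = (-24 - 98)² = (-122)² = 14884)
√(R + Y) = √(14884 + 8199/2) = √(37967/2) = √75934/2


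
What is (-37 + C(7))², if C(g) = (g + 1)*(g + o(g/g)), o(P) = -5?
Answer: 441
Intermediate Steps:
C(g) = (1 + g)*(-5 + g) (C(g) = (g + 1)*(g - 5) = (1 + g)*(-5 + g))
(-37 + C(7))² = (-37 + (-5 + 7² - 4*7))² = (-37 + (-5 + 49 - 28))² = (-37 + 16)² = (-21)² = 441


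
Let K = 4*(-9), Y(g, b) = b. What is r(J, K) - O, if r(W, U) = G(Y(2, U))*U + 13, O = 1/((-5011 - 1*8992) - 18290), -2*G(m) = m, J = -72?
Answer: -20506054/32293 ≈ -635.00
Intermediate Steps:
G(m) = -m/2
O = -1/32293 (O = 1/((-5011 - 8992) - 18290) = 1/(-14003 - 18290) = 1/(-32293) = -1/32293 ≈ -3.0966e-5)
K = -36
r(W, U) = 13 - U²/2 (r(W, U) = (-U/2)*U + 13 = -U²/2 + 13 = 13 - U²/2)
r(J, K) - O = (13 - ½*(-36)²) - 1*(-1/32293) = (13 - ½*1296) + 1/32293 = (13 - 648) + 1/32293 = -635 + 1/32293 = -20506054/32293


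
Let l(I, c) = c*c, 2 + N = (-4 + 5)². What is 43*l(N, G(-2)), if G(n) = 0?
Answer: 0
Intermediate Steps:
N = -1 (N = -2 + (-4 + 5)² = -2 + 1² = -2 + 1 = -1)
l(I, c) = c²
43*l(N, G(-2)) = 43*0² = 43*0 = 0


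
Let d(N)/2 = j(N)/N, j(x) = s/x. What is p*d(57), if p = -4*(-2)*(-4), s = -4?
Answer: 256/3249 ≈ 0.078794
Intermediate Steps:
p = -32 (p = 8*(-4) = -32)
j(x) = -4/x
d(N) = -8/N² (d(N) = 2*((-4/N)/N) = 2*(-4/N²) = -8/N²)
p*d(57) = -(-256)/57² = -(-256)/3249 = -32*(-8/3249) = 256/3249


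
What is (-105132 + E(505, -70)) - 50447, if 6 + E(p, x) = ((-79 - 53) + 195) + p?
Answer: -155017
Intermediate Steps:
E(p, x) = 57 + p (E(p, x) = -6 + (((-79 - 53) + 195) + p) = -6 + ((-132 + 195) + p) = -6 + (63 + p) = 57 + p)
(-105132 + E(505, -70)) - 50447 = (-105132 + (57 + 505)) - 50447 = (-105132 + 562) - 50447 = -104570 - 50447 = -155017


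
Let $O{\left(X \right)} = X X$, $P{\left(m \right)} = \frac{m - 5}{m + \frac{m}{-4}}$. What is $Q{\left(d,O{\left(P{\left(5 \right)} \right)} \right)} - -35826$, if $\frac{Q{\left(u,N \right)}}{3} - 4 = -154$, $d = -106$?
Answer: $35376$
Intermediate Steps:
$P{\left(m \right)} = \frac{4 \left(-5 + m\right)}{3 m}$ ($P{\left(m \right)} = \frac{-5 + m}{m + m \left(- \frac{1}{4}\right)} = \frac{-5 + m}{m - \frac{m}{4}} = \frac{-5 + m}{\frac{3}{4} m} = \left(-5 + m\right) \frac{4}{3 m} = \frac{4 \left(-5 + m\right)}{3 m}$)
$O{\left(X \right)} = X^{2}$
$Q{\left(u,N \right)} = -450$ ($Q{\left(u,N \right)} = 12 + 3 \left(-154\right) = 12 - 462 = -450$)
$Q{\left(d,O{\left(P{\left(5 \right)} \right)} \right)} - -35826 = -450 - -35826 = -450 + 35826 = 35376$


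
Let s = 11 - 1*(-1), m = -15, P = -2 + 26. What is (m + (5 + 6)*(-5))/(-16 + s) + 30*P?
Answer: 1475/2 ≈ 737.50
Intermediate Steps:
P = 24
s = 12 (s = 11 + 1 = 12)
(m + (5 + 6)*(-5))/(-16 + s) + 30*P = (-15 + (5 + 6)*(-5))/(-16 + 12) + 30*24 = (-15 + 11*(-5))/(-4) + 720 = (-15 - 55)*(-1/4) + 720 = -70*(-1/4) + 720 = 35/2 + 720 = 1475/2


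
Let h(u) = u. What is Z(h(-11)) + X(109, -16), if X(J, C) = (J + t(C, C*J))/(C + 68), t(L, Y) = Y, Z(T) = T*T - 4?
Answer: 4449/52 ≈ 85.558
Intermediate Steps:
Z(T) = -4 + T² (Z(T) = T² - 4 = -4 + T²)
X(J, C) = (J + C*J)/(68 + C) (X(J, C) = (J + C*J)/(C + 68) = (J + C*J)/(68 + C))
Z(h(-11)) + X(109, -16) = (-4 + (-11)²) + 109*(1 - 16)/(68 - 16) = (-4 + 121) + 109*(-15)/52 = 117 + 109*(1/52)*(-15) = 117 - 1635/52 = 4449/52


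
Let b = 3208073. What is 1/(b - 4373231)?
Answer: -1/1165158 ≈ -8.5825e-7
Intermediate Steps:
1/(b - 4373231) = 1/(3208073 - 4373231) = 1/(-1165158) = -1/1165158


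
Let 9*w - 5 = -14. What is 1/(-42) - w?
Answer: 41/42 ≈ 0.97619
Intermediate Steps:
w = -1 (w = 5/9 + (1/9)*(-14) = 5/9 - 14/9 = -1)
1/(-42) - w = 1/(-42) - 1*(-1) = -1/42 + 1 = 41/42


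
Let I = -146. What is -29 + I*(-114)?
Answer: 16615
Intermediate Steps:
-29 + I*(-114) = -29 - 146*(-114) = -29 + 16644 = 16615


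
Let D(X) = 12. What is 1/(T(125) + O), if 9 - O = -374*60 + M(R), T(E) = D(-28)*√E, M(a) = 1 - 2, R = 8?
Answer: 449/10079690 - 3*√5/25199225 ≈ 4.4279e-5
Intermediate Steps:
M(a) = -1
T(E) = 12*√E
O = 22450 (O = 9 - (-374*60 - 1) = 9 - (-22440 - 1) = 9 - 1*(-22441) = 9 + 22441 = 22450)
1/(T(125) + O) = 1/(12*√125 + 22450) = 1/(12*(5*√5) + 22450) = 1/(60*√5 + 22450) = 1/(22450 + 60*√5)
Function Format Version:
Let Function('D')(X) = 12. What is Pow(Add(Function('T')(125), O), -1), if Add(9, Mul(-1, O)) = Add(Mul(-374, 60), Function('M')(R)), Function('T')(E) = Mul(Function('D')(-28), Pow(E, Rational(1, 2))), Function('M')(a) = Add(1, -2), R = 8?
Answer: Add(Rational(449, 10079690), Mul(Rational(-3, 25199225), Pow(5, Rational(1, 2)))) ≈ 4.4279e-5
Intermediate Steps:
Function('M')(a) = -1
Function('T')(E) = Mul(12, Pow(E, Rational(1, 2)))
O = 22450 (O = Add(9, Mul(-1, Add(Mul(-374, 60), -1))) = Add(9, Mul(-1, Add(-22440, -1))) = Add(9, Mul(-1, -22441)) = Add(9, 22441) = 22450)
Pow(Add(Function('T')(125), O), -1) = Pow(Add(Mul(12, Pow(125, Rational(1, 2))), 22450), -1) = Pow(Add(Mul(12, Mul(5, Pow(5, Rational(1, 2)))), 22450), -1) = Pow(Add(Mul(60, Pow(5, Rational(1, 2))), 22450), -1) = Pow(Add(22450, Mul(60, Pow(5, Rational(1, 2)))), -1)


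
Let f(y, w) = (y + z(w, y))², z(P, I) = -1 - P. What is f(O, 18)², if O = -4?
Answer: 279841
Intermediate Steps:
f(y, w) = (-1 + y - w)² (f(y, w) = (y + (-1 - w))² = (-1 + y - w)²)
f(O, 18)² = ((1 + 18 - 1*(-4))²)² = ((1 + 18 + 4)²)² = (23²)² = 529² = 279841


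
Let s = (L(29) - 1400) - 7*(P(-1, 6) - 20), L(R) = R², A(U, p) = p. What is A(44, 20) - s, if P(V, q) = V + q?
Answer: 474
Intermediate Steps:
s = -454 (s = (29² - 1400) - 7*((-1 + 6) - 20) = (841 - 1400) - 7*(5 - 20) = -559 - 7*(-15) = -559 + 105 = -454)
A(44, 20) - s = 20 - 1*(-454) = 20 + 454 = 474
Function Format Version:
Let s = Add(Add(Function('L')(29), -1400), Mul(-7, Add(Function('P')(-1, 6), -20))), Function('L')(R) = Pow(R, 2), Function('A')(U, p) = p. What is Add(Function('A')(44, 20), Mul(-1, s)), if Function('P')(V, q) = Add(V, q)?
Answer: 474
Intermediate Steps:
s = -454 (s = Add(Add(Pow(29, 2), -1400), Mul(-7, Add(Add(-1, 6), -20))) = Add(Add(841, -1400), Mul(-7, Add(5, -20))) = Add(-559, Mul(-7, -15)) = Add(-559, 105) = -454)
Add(Function('A')(44, 20), Mul(-1, s)) = Add(20, Mul(-1, -454)) = Add(20, 454) = 474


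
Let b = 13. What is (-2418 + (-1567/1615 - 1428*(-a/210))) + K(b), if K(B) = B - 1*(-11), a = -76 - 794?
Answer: -13422217/1615 ≈ -8311.0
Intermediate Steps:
a = -870
K(B) = 11 + B (K(B) = B + 11 = 11 + B)
(-2418 + (-1567/1615 - 1428*(-a/210))) + K(b) = (-2418 + (-1567/1615 - 1428/((-210/(-870))))) + (11 + 13) = (-2418 + (-1567*1/1615 - 1428/((-210*(-1/870))))) + 24 = (-2418 + (-1567/1615 - 1428/7/29)) + 24 = (-2418 + (-1567/1615 - 1428*29/7)) + 24 = (-2418 + (-1567/1615 - 5916)) + 24 = (-2418 - 9555907/1615) + 24 = -13460977/1615 + 24 = -13422217/1615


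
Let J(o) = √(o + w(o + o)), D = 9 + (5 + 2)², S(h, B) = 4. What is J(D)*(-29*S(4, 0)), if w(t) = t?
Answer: -116*√174 ≈ -1530.1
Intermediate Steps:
D = 58 (D = 9 + 7² = 9 + 49 = 58)
J(o) = √3*√o (J(o) = √(o + (o + o)) = √(o + 2*o) = √(3*o) = √3*√o)
J(D)*(-29*S(4, 0)) = (√3*√58)*(-29*4) = √174*(-116) = -116*√174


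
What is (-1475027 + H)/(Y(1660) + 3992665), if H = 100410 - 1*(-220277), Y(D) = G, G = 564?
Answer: -1154340/3993229 ≈ -0.28907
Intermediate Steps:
Y(D) = 564
H = 320687 (H = 100410 + 220277 = 320687)
(-1475027 + H)/(Y(1660) + 3992665) = (-1475027 + 320687)/(564 + 3992665) = -1154340/3993229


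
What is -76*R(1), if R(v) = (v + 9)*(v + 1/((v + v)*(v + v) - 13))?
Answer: -6080/9 ≈ -675.56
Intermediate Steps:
R(v) = (9 + v)*(v + 1/(-13 + 4*v**2)) (R(v) = (9 + v)*(v + 1/((2*v)*(2*v) - 13)) = (9 + v)*(v + 1/(4*v**2 - 13)) = (9 + v)*(v + 1/(-13 + 4*v**2)))
-76*R(1) = -76*(9 - 116*1 - 13*1**2 + 4*1**4 + 36*1**3)/(-13 + 4*1**2) = -76*(9 - 116 - 13*1 + 4*1 + 36*1)/(-13 + 4*1) = -76*(9 - 116 - 13 + 4 + 36)/(-13 + 4) = -76*(-80)/(-9) = -(-76)*(-80)/9 = -76*80/9 = -6080/9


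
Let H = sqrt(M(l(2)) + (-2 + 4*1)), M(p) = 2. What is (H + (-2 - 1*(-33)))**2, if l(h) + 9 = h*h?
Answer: 1089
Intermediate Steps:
l(h) = -9 + h**2 (l(h) = -9 + h*h = -9 + h**2)
H = 2 (H = sqrt(2 + (-2 + 4*1)) = sqrt(2 + (-2 + 4)) = sqrt(2 + 2) = sqrt(4) = 2)
(H + (-2 - 1*(-33)))**2 = (2 + (-2 - 1*(-33)))**2 = (2 + (-2 + 33))**2 = (2 + 31)**2 = 33**2 = 1089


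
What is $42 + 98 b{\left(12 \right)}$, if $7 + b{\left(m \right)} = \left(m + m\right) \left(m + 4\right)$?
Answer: $36988$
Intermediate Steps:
$b{\left(m \right)} = -7 + 2 m \left(4 + m\right)$ ($b{\left(m \right)} = -7 + \left(m + m\right) \left(m + 4\right) = -7 + 2 m \left(4 + m\right)$)
$42 + 98 b{\left(12 \right)} = 42 + 98 \left(-7 + 2 \cdot 12^{2} + 8 \cdot 12\right) = 42 + 98 \left(-7 + 2 \cdot 144 + 96\right) = 42 + 98 \left(-7 + 288 + 96\right) = 42 + 98 \cdot 377 = 42 + 36946 = 36988$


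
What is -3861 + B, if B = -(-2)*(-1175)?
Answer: -6211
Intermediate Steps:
B = -2350 (B = -1*2350 = -2350)
-3861 + B = -3861 - 2350 = -6211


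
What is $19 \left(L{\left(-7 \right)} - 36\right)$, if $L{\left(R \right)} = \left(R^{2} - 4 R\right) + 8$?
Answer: $931$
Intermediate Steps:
$L{\left(R \right)} = 8 + R^{2} - 4 R$
$19 \left(L{\left(-7 \right)} - 36\right) = 19 \left(\left(8 + \left(-7\right)^{2} - -28\right) - 36\right) = 19 \left(\left(8 + 49 + 28\right) - 36\right) = 19 \left(85 - 36\right) = 19 \cdot 49 = 931$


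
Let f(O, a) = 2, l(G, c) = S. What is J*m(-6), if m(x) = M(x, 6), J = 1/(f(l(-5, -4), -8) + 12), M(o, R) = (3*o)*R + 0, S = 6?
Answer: -54/7 ≈ -7.7143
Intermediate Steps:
l(G, c) = 6
M(o, R) = 3*R*o (M(o, R) = 3*R*o + 0 = 3*R*o)
J = 1/14 (J = 1/(2 + 12) = 1/14 ≈ 0.071429)
m(x) = 18*x (m(x) = 3*6*x = 18*x)
J*m(-6) = (18*(-6))/14 = (1/14)*(-108) = -54/7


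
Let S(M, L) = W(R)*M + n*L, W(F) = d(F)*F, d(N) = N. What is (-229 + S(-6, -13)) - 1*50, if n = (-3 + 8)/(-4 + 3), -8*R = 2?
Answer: -1715/8 ≈ -214.38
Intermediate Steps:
R = -1/4 (R = -1/8*2 = -1/4 ≈ -0.25000)
W(F) = F**2 (W(F) = F*F = F**2)
n = -5 (n = 5/(-1) = 5*(-1) = -5)
S(M, L) = -5*L + M/16 (S(M, L) = (-1/4)**2*M - 5*L = M/16 - 5*L = -5*L + M/16)
(-229 + S(-6, -13)) - 1*50 = (-229 + (-5*(-13) + (1/16)*(-6))) - 1*50 = (-229 + (65 - 3/8)) - 50 = (-229 + 517/8) - 50 = -1315/8 - 50 = -1715/8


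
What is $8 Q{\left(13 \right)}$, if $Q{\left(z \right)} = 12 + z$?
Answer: $200$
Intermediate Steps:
$8 Q{\left(13 \right)} = 8 \left(12 + 13\right) = 8 \cdot 25 = 200$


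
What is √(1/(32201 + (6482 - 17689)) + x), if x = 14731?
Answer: √6492659339310/20994 ≈ 121.37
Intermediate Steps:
√(1/(32201 + (6482 - 17689)) + x) = √(1/(32201 + (6482 - 17689)) + 14731) = √(1/(32201 - 11207) + 14731) = √(1/20994 + 14731) = √(309262615/20994) = √6492659339310/20994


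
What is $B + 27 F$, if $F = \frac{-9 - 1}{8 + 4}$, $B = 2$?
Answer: $- \frac{41}{2} \approx -20.5$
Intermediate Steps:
$F = - \frac{5}{6}$ ($F = - \frac{10}{12} = \left(-10\right) \frac{1}{12} = - \frac{5}{6} \approx -0.83333$)
$B + 27 F = 2 + 27 \left(- \frac{5}{6}\right) = 2 - \frac{45}{2} = - \frac{41}{2}$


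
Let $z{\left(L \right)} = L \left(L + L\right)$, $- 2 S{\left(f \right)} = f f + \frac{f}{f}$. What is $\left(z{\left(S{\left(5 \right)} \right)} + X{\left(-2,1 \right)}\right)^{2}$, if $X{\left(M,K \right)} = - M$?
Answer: $115600$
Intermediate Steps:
$S{\left(f \right)} = - \frac{1}{2} - \frac{f^{2}}{2}$ ($S{\left(f \right)} = - \frac{f f + \frac{f}{f}}{2} = - \frac{f^{2} + 1}{2} = - \frac{1 + f^{2}}{2} = - \frac{1}{2} - \frac{f^{2}}{2}$)
$z{\left(L \right)} = 2 L^{2}$ ($z{\left(L \right)} = L 2 L = 2 L^{2}$)
$\left(z{\left(S{\left(5 \right)} \right)} + X{\left(-2,1 \right)}\right)^{2} = \left(2 \left(- \frac{1}{2} - \frac{5^{2}}{2}\right)^{2} - -2\right)^{2} = \left(2 \left(- \frac{1}{2} - \frac{25}{2}\right)^{2} + 2\right)^{2} = \left(2 \left(-13\right)^{2} + 2\right)^{2} = \left(2 \cdot 169 + 2\right)^{2} = \left(338 + 2\right)^{2} = 340^{2} = 115600$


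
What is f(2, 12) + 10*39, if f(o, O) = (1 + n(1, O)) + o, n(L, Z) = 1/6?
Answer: 2359/6 ≈ 393.17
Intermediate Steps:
n(L, Z) = 1/6
f(o, O) = 7/6 + o (f(o, O) = (1 + 1/6) + o = 7/6 + o)
f(2, 12) + 10*39 = (7/6 + 2) + 10*39 = 19/6 + 390 = 2359/6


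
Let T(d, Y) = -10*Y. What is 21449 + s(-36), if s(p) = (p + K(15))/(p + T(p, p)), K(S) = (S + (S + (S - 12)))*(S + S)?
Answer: 386135/18 ≈ 21452.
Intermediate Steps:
K(S) = 2*S*(-12 + 3*S) (K(S) = (S + (S + (-12 + S)))*(2*S) = (S + (-12 + 2*S))*(2*S) = (-12 + 3*S)*(2*S) = 2*S*(-12 + 3*S))
s(p) = -(990 + p)/(9*p) (s(p) = (p + 6*15*(-4 + 15))/(p - 10*p) = (p + 6*15*11)/((-9*p)) = (p + 990)*(-1/(9*p)) = (990 + p)*(-1/(9*p)) = -(990 + p)/(9*p))
21449 + s(-36) = 21449 + (⅑)*(-990 - 1*(-36))/(-36) = 21449 + (⅑)*(-1/36)*(-990 + 36) = 21449 + (⅑)*(-1/36)*(-954) = 21449 + 53/18 = 386135/18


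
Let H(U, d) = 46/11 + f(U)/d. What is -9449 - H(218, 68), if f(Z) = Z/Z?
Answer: -7070991/748 ≈ -9453.2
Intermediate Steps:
f(Z) = 1
H(U, d) = 46/11 + 1/d
-9449 - H(218, 68) = -9449 - (46/11 + 1/68) = -9449 - 1*3139/748 = -9449 - 3139/748 = -7070991/748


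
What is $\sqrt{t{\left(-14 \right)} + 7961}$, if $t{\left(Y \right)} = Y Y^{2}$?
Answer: $\sqrt{5217} \approx 72.229$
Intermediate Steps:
$t{\left(Y \right)} = Y^{3}$
$\sqrt{t{\left(-14 \right)} + 7961} = \sqrt{\left(-14\right)^{3} + 7961} = \sqrt{-2744 + 7961} = \sqrt{5217}$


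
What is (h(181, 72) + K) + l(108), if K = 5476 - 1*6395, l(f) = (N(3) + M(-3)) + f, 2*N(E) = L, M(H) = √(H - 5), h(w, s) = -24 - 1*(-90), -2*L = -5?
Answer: -2975/4 + 2*I*√2 ≈ -743.75 + 2.8284*I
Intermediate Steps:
L = 5/2 (L = -½*(-5) = 5/2 ≈ 2.5000)
h(w, s) = 66 (h(w, s) = -24 + 90 = 66)
M(H) = √(-5 + H)
N(E) = 5/4 (N(E) = (½)*(5/2) = 5/4)
l(f) = 5/4 + f + 2*I*√2 (l(f) = (5/4 + √(-5 - 3)) + f = (5/4 + √(-8)) + f = (5/4 + 2*I*√2) + f = 5/4 + f + 2*I*√2)
K = -919 (K = 5476 - 6395 = -919)
(h(181, 72) + K) + l(108) = (66 - 919) + (5/4 + 108 + 2*I*√2) = -853 + (437/4 + 2*I*√2) = -2975/4 + 2*I*√2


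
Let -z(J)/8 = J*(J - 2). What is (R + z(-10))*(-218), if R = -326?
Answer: 280348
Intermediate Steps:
z(J) = -8*J*(-2 + J) (z(J) = -8*J*(J - 2) = -8*J*(-2 + J))
(R + z(-10))*(-218) = (-326 + 8*(-10)*(2 - 1*(-10)))*(-218) = (-326 + 8*(-10)*(2 + 10))*(-218) = (-326 + 8*(-10)*12)*(-218) = (-326 - 960)*(-218) = -1286*(-218) = 280348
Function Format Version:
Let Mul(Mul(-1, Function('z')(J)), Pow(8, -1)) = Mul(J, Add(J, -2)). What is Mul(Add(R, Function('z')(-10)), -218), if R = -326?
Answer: 280348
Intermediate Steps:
Function('z')(J) = Mul(-8, J, Add(-2, J)) (Function('z')(J) = Mul(-8, Mul(J, Add(J, -2))) = Mul(-8, Mul(J, Add(-2, J))) = Mul(-8, J, Add(-2, J)))
Mul(Add(R, Function('z')(-10)), -218) = Mul(Add(-326, Mul(8, -10, Add(2, Mul(-1, -10)))), -218) = Mul(Add(-326, Mul(8, -10, Add(2, 10))), -218) = Mul(Add(-326, Mul(8, -10, 12)), -218) = Mul(Add(-326, -960), -218) = Mul(-1286, -218) = 280348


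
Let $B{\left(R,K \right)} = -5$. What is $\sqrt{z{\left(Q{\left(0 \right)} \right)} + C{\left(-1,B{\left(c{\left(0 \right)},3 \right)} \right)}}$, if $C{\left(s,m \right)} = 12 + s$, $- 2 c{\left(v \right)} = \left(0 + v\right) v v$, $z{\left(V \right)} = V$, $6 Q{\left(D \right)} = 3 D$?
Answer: $\sqrt{11} \approx 3.3166$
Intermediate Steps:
$Q{\left(D \right)} = \frac{D}{2}$ ($Q{\left(D \right)} = \frac{3 D}{6} = \frac{D}{2}$)
$c{\left(v \right)} = - \frac{v^{3}}{2}$ ($c{\left(v \right)} = - \frac{\left(0 + v\right) v v}{2} = - \frac{v v^{2}}{2} = - \frac{v^{3}}{2}$)
$\sqrt{z{\left(Q{\left(0 \right)} \right)} + C{\left(-1,B{\left(c{\left(0 \right)},3 \right)} \right)}} = \sqrt{\frac{1}{2} \cdot 0 + \left(12 - 1\right)} = \sqrt{0 + 11} = \sqrt{11}$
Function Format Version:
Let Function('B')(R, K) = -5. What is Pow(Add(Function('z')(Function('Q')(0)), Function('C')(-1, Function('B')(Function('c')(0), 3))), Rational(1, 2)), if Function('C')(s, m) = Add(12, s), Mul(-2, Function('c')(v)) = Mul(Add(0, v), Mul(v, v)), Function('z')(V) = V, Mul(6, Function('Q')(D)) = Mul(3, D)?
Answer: Pow(11, Rational(1, 2)) ≈ 3.3166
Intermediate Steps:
Function('Q')(D) = Mul(Rational(1, 2), D) (Function('Q')(D) = Mul(Rational(1, 6), Mul(3, D)) = Mul(Rational(1, 2), D))
Function('c')(v) = Mul(Rational(-1, 2), Pow(v, 3)) (Function('c')(v) = Mul(Rational(-1, 2), Mul(Add(0, v), Mul(v, v))) = Mul(Rational(-1, 2), Mul(v, Pow(v, 2))) = Mul(Rational(-1, 2), Pow(v, 3)))
Pow(Add(Function('z')(Function('Q')(0)), Function('C')(-1, Function('B')(Function('c')(0), 3))), Rational(1, 2)) = Pow(Add(Mul(Rational(1, 2), 0), Add(12, -1)), Rational(1, 2)) = Pow(Add(0, 11), Rational(1, 2)) = Pow(11, Rational(1, 2))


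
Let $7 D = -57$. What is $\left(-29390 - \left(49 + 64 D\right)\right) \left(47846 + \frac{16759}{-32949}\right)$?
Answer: $- \frac{106371712385125}{76881} \approx -1.3836 \cdot 10^{9}$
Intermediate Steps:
$D = - \frac{57}{7}$ ($D = \frac{1}{7} \left(-57\right) = - \frac{57}{7} \approx -8.1429$)
$\left(-29390 - \left(49 + 64 D\right)\right) \left(47846 + \frac{16759}{-32949}\right) = \left(-29390 - - \frac{3305}{7}\right) \left(47846 + \frac{16759}{-32949}\right) = \left(-29390 + \left(-49 + \frac{3648}{7}\right)\right) \left(47846 + 16759 \left(- \frac{1}{32949}\right)\right) = \left(-29390 + \frac{3305}{7}\right) \left(47846 - \frac{16759}{32949}\right) = \left(- \frac{202425}{7}\right) \frac{1576461095}{32949} = - \frac{106371712385125}{76881}$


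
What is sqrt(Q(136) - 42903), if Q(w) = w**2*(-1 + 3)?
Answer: I*sqrt(5911) ≈ 76.883*I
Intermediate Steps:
Q(w) = 2*w**2 (Q(w) = w**2*2 = 2*w**2)
sqrt(Q(136) - 42903) = sqrt(2*136**2 - 42903) = sqrt(2*18496 - 42903) = sqrt(36992 - 42903) = sqrt(-5911) = I*sqrt(5911)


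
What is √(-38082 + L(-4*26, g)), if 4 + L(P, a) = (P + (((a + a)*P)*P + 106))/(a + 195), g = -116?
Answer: 2*I*√108982554/79 ≈ 264.29*I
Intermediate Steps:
L(P, a) = -4 + (106 + P + 2*a*P²)/(195 + a) (L(P, a) = -4 + (P + (((a + a)*P)*P + 106))/(a + 195) = -4 + (P + (((2*a)*P)*P + 106))/(195 + a) = -4 + (P + ((2*P*a)*P + 106))/(195 + a) = -4 + (P + (2*a*P² + 106))/(195 + a) = -4 + (P + (106 + 2*a*P²))/(195 + a) = -4 + (106 + P + 2*a*P²)/(195 + a))
√(-38082 + L(-4*26, g)) = √(-38082 + (-674 - 4*26 - 4*(-116) + 2*(-116)*(-4*26)²)/(195 - 116)) = √(-38082 + (-674 - 104 + 464 + 2*(-116)*(-104)²)/79) = √(-38082 + (-674 - 104 + 464 + 2*(-116)*10816)/79) = √(-38082 + (-674 - 104 + 464 - 2509312)/79) = √(-38082 + (1/79)*(-2509626)) = √(-38082 - 2509626/79) = √(-5518104/79) = 2*I*√108982554/79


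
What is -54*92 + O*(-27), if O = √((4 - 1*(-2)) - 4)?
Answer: -4968 - 27*√2 ≈ -5006.2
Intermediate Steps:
O = √2 (O = √((4 + 2) - 4) = √(6 - 4) = √2 ≈ 1.4142)
-54*92 + O*(-27) = -54*92 + √2*(-27) = -4968 - 27*√2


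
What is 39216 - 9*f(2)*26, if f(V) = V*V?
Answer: 38280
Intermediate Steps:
f(V) = V²
39216 - 9*f(2)*26 = 39216 - 9*2²*26 = 39216 - 9*4*26 = 39216 - 36*26 = 39216 - 936 = 38280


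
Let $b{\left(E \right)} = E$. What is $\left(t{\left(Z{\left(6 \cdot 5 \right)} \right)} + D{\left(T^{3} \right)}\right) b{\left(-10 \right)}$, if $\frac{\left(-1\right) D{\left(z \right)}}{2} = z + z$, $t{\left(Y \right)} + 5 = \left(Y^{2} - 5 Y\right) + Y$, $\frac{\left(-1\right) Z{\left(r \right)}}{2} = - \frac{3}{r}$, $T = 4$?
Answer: $\frac{13088}{5} \approx 2617.6$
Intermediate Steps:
$Z{\left(r \right)} = \frac{6}{r}$ ($Z{\left(r \right)} = - 2 \left(- \frac{3}{r}\right) = \frac{6}{r}$)
$t{\left(Y \right)} = -5 + Y^{2} - 4 Y$ ($t{\left(Y \right)} = -5 + \left(\left(Y^{2} - 5 Y\right) + Y\right) = -5 + \left(Y^{2} - 4 Y\right) = -5 + Y^{2} - 4 Y$)
$D{\left(z \right)} = - 4 z$ ($D{\left(z \right)} = - 2 \left(z + z\right) = - 2 \cdot 2 z = - 4 z$)
$\left(t{\left(Z{\left(6 \cdot 5 \right)} \right)} + D{\left(T^{3} \right)}\right) b{\left(-10 \right)} = \left(\left(-5 + \left(\frac{6}{6 \cdot 5}\right)^{2} - 4 \frac{6}{6 \cdot 5}\right) - 4 \cdot 4^{3}\right) \left(-10\right) = \left(\left(-5 + \left(\frac{6}{30}\right)^{2} - 4 \cdot \frac{6}{30}\right) - 256\right) \left(-10\right) = \left(\left(-5 + \left(6 \cdot \frac{1}{30}\right)^{2} - 4 \cdot 6 \cdot \frac{1}{30}\right) - 256\right) \left(-10\right) = \left(\left(-5 + \left(\frac{1}{5}\right)^{2} - \frac{4}{5}\right) - 256\right) \left(-10\right) = \left(\left(-5 + \frac{1}{25} - \frac{4}{5}\right) - 256\right) \left(-10\right) = \left(- \frac{144}{25} - 256\right) \left(-10\right) = \left(- \frac{6544}{25}\right) \left(-10\right) = \frac{13088}{5}$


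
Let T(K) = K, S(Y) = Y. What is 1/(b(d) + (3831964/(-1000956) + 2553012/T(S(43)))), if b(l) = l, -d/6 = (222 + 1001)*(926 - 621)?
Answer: -10760277/23443646374675 ≈ -4.5898e-7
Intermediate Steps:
d = -2238090 (d = -6*(222 + 1001)*(926 - 621) = -7338*305 = -6*373015 = -2238090)
1/(b(d) + (3831964/(-1000956) + 2553012/T(S(43)))) = 1/(-2238090 + (3831964/(-1000956) + 2553012/43)) = 1/(-2238090 + (3831964*(-1/1000956) + 2553012*(1/43))) = 1/(-2238090 + (-957991/250239 + 2553012/43)) = 1/(-2238090 + 638821976255/10760277) = 1/(-23443646374675/10760277) = -10760277/23443646374675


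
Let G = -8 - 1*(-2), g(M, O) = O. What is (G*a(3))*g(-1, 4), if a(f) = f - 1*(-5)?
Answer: -192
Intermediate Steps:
G = -6 (G = -8 + 2 = -6)
a(f) = 5 + f (a(f) = f + 5 = 5 + f)
(G*a(3))*g(-1, 4) = -6*(5 + 3)*4 = -6*8*4 = -48*4 = -192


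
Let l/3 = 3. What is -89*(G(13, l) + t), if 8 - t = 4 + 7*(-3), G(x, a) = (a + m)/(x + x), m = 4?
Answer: -4539/2 ≈ -2269.5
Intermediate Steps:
l = 9 (l = 3*3 = 9)
G(x, a) = (4 + a)/(2*x) (G(x, a) = (a + 4)/(x + x) = (4 + a)/((2*x)) = (4 + a)*(1/(2*x)) = (4 + a)/(2*x))
t = 25 (t = 8 - (4 + 7*(-3)) = 8 - (4 - 21) = 8 - 1*(-17) = 8 + 17 = 25)
-89*(G(13, l) + t) = -89*((½)*(4 + 9)/13 + 25) = -89*((½)*(1/13)*13 + 25) = -89*(½ + 25) = -89*51/2 = -4539/2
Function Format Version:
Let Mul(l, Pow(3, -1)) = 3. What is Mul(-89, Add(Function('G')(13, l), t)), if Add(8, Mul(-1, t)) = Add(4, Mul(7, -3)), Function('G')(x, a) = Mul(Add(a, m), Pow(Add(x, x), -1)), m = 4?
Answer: Rational(-4539, 2) ≈ -2269.5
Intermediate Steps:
l = 9 (l = Mul(3, 3) = 9)
Function('G')(x, a) = Mul(Rational(1, 2), Pow(x, -1), Add(4, a)) (Function('G')(x, a) = Mul(Add(a, 4), Pow(Add(x, x), -1)) = Mul(Add(4, a), Pow(Mul(2, x), -1)) = Mul(Add(4, a), Mul(Rational(1, 2), Pow(x, -1))) = Mul(Rational(1, 2), Pow(x, -1), Add(4, a)))
t = 25 (t = Add(8, Mul(-1, Add(4, Mul(7, -3)))) = Add(8, Mul(-1, Add(4, -21))) = Add(8, Mul(-1, -17)) = Add(8, 17) = 25)
Mul(-89, Add(Function('G')(13, l), t)) = Mul(-89, Add(Mul(Rational(1, 2), Pow(13, -1), Add(4, 9)), 25)) = Mul(-89, Add(Mul(Rational(1, 2), Rational(1, 13), 13), 25)) = Mul(-89, Add(Rational(1, 2), 25)) = Mul(-89, Rational(51, 2)) = Rational(-4539, 2)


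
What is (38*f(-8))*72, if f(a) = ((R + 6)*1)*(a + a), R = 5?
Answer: -481536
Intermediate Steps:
f(a) = 22*a (f(a) = ((5 + 6)*1)*(a + a) = (11*1)*(2*a) = 11*(2*a) = 22*a)
(38*f(-8))*72 = (38*(22*(-8)))*72 = (38*(-176))*72 = -6688*72 = -481536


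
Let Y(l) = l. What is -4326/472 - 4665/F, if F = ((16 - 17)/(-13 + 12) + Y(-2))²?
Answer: -1103103/236 ≈ -4674.2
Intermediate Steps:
F = 1 (F = ((16 - 17)/(-13 + 12) - 2)² = (-1/(-1) - 2)² = (-1*(-1) - 2)² = (1 - 2)² = (-1)² = 1)
-4326/472 - 4665/F = -4326/472 - 4665/1 = -4326*1/472 - 4665*1 = -2163/236 - 4665 = -1103103/236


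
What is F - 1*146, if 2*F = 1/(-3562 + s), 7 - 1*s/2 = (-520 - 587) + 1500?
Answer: -1265529/8668 ≈ -146.00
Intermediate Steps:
s = -772 (s = 14 - 2*((-520 - 587) + 1500) = 14 - 2*(-1107 + 1500) = 14 - 2*393 = 14 - 786 = -772)
F = -1/8668 (F = 1/(2*(-3562 - 772)) = (½)/(-4334) = (½)*(-1/4334) = -1/8668 ≈ -0.00011537)
F - 1*146 = -1/8668 - 1*146 = -1/8668 - 146 = -1265529/8668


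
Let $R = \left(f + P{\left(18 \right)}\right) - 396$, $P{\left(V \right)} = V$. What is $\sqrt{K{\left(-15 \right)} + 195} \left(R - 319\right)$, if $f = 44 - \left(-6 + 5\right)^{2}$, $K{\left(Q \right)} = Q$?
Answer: $- 3924 \sqrt{5} \approx -8774.3$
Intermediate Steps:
$f = 43$ ($f = 44 - \left(-1\right)^{2} = 44 - 1 = 43$)
$R = -335$ ($R = \left(43 + 18\right) - 396 = 61 - 396 = -335$)
$\sqrt{K{\left(-15 \right)} + 195} \left(R - 319\right) = \sqrt{-15 + 195} \left(-335 - 319\right) = \sqrt{180} \left(-654\right) = 6 \sqrt{5} \left(-654\right) = - 3924 \sqrt{5}$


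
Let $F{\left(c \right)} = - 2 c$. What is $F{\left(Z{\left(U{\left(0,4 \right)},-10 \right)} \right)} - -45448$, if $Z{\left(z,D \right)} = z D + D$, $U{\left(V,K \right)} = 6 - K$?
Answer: $45508$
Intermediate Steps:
$Z{\left(z,D \right)} = D + D z$ ($Z{\left(z,D \right)} = D z + D = D + D z$)
$F{\left(Z{\left(U{\left(0,4 \right)},-10 \right)} \right)} - -45448 = - 2 \left(- 10 \left(1 + \left(6 - 4\right)\right)\right) - -45448 = - 2 \left(- 10 \left(1 + \left(6 - 4\right)\right)\right) + 45448 = - 2 \left(- 10 \left(1 + 2\right)\right) + 45448 = - 2 \left(\left(-10\right) 3\right) + 45448 = \left(-2\right) \left(-30\right) + 45448 = 60 + 45448 = 45508$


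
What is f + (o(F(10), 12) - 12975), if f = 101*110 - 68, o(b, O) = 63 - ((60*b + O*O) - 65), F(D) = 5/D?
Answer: -1979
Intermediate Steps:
o(b, O) = 128 - O² - 60*b (o(b, O) = 63 - ((60*b + O²) - 65) = 63 - ((O² + 60*b) - 65) = 63 - (-65 + O² + 60*b) = 63 + (65 - O² - 60*b) = 128 - O² - 60*b)
f = 11042 (f = 11110 - 68 = 11042)
f + (o(F(10), 12) - 12975) = 11042 + ((128 - 1*12² - 300/10) - 12975) = 11042 + ((128 - 1*144 - 300/10) - 12975) = 11042 + ((128 - 144 - 60*½) - 12975) = 11042 + ((128 - 144 - 30) - 12975) = 11042 + (-46 - 12975) = 11042 - 13021 = -1979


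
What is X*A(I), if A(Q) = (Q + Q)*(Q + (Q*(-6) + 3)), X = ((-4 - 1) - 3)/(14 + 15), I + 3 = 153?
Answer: 1792800/29 ≈ 61821.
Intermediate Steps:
I = 150 (I = -3 + 153 = 150)
X = -8/29 (X = (-5 - 3)/29 = -8*1/29 = -8/29 ≈ -0.27586)
A(Q) = 2*Q*(3 - 5*Q) (A(Q) = (2*Q)*(Q + (-6*Q + 3)) = (2*Q)*(Q + (3 - 6*Q)) = (2*Q)*(3 - 5*Q) = 2*Q*(3 - 5*Q))
X*A(I) = -16*150*(3 - 5*150)/29 = -16*150*(3 - 750)/29 = -16*150*(-747)/29 = -8/29*(-224100) = 1792800/29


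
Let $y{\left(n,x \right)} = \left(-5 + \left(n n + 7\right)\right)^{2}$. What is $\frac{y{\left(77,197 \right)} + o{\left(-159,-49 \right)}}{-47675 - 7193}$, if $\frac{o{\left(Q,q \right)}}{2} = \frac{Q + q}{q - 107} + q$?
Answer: $- \frac{105529997}{164604} \approx -641.11$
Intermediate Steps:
$y{\left(n,x \right)} = \left(2 + n^{2}\right)^{2}$ ($y{\left(n,x \right)} = \left(-5 + \left(n^{2} + 7\right)\right)^{2} = \left(-5 + \left(7 + n^{2}\right)\right)^{2} = \left(2 + n^{2}\right)^{2}$)
$o{\left(Q,q \right)} = 2 q + \frac{2 \left(Q + q\right)}{-107 + q}$ ($o{\left(Q,q \right)} = 2 \left(\frac{Q + q}{q - 107} + q\right) = 2 \left(\frac{Q + q}{-107 + q} + q\right) = 2 \left(q + \frac{Q + q}{-107 + q}\right) = 2 q + \frac{2 \left(Q + q\right)}{-107 + q}$)
$\frac{y{\left(77,197 \right)} + o{\left(-159,-49 \right)}}{-47675 - 7193} = \frac{\left(2 + 77^{2}\right)^{2} + \frac{2 \left(-159 + \left(-49\right)^{2} - -5194\right)}{-107 - 49}}{-47675 - 7193} = \frac{\left(2 + 5929\right)^{2} + \frac{2 \left(-159 + 2401 + 5194\right)}{-156}}{-54868} = \left(5931^{2} + 2 \left(- \frac{1}{156}\right) 7436\right) \left(- \frac{1}{54868}\right) = \left(35176761 - \frac{286}{3}\right) \left(- \frac{1}{54868}\right) = \frac{105529997}{3} \left(- \frac{1}{54868}\right) = - \frac{105529997}{164604}$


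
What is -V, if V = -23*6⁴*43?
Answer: 1281744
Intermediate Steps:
V = -1281744 (V = -23*1296*43 = -29808*43 = -1281744)
-V = -1*(-1281744) = 1281744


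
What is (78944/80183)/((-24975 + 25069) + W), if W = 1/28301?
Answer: 2234194144/213310433985 ≈ 0.010474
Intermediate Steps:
W = 1/28301 ≈ 3.5334e-5
(78944/80183)/((-24975 + 25069) + W) = (78944/80183)/((-24975 + 25069) + 1/28301) = (78944*(1/80183))/(94 + 1/28301) = 78944/(80183*(2660295/28301)) = (78944/80183)*(28301/2660295) = 2234194144/213310433985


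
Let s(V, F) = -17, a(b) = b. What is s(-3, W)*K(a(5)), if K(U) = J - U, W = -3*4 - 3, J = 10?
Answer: -85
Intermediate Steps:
W = -15 (W = -12 - 3 = -15)
K(U) = 10 - U
s(-3, W)*K(a(5)) = -17*(10 - 1*5) = -17*(10 - 5) = -17*5 = -85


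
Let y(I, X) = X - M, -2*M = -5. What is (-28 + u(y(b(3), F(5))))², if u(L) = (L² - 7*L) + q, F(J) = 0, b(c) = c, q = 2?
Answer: 81/16 ≈ 5.0625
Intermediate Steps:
M = 5/2 (M = -½*(-5) = 5/2 ≈ 2.5000)
y(I, X) = -5/2 + X (y(I, X) = X - 1*5/2 = X - 5/2 = -5/2 + X)
u(L) = 2 + L² - 7*L (u(L) = (L² - 7*L) + 2 = 2 + L² - 7*L)
(-28 + u(y(b(3), F(5))))² = (-28 + (2 + (-5/2 + 0)² - 7*(-5/2 + 0)))² = (-28 + (2 + (-5/2)² - 7*(-5/2)))² = (-28 + (2 + 25/4 + 35/2))² = (-28 + 103/4)² = (-9/4)² = 81/16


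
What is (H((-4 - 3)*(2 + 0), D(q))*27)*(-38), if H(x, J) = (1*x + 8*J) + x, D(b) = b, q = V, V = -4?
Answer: 61560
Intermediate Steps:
q = -4
H(x, J) = 2*x + 8*J (H(x, J) = (x + 8*J) + x = 2*x + 8*J)
(H((-4 - 3)*(2 + 0), D(q))*27)*(-38) = ((2*((-4 - 3)*(2 + 0)) + 8*(-4))*27)*(-38) = ((2*(-7*2) - 32)*27)*(-38) = ((2*(-14) - 32)*27)*(-38) = ((-28 - 32)*27)*(-38) = -60*27*(-38) = -1620*(-38) = 61560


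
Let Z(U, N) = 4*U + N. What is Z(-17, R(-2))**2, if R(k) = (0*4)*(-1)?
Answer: 4624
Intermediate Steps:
R(k) = 0 (R(k) = 0*(-1) = 0)
Z(U, N) = N + 4*U
Z(-17, R(-2))**2 = (0 + 4*(-17))**2 = (0 - 68)**2 = (-68)**2 = 4624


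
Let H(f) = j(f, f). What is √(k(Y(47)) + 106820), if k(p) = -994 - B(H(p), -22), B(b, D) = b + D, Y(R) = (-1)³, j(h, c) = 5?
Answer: √105843 ≈ 325.33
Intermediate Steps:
Y(R) = -1
H(f) = 5
B(b, D) = D + b
k(p) = -977 (k(p) = -994 - (-22 + 5) = -994 - 1*(-17) = -994 + 17 = -977)
√(k(Y(47)) + 106820) = √(-977 + 106820) = √105843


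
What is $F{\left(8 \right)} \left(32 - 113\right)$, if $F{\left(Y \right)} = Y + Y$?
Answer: $-1296$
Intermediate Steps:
$F{\left(Y \right)} = 2 Y$
$F{\left(8 \right)} \left(32 - 113\right) = 2 \cdot 8 \left(32 - 113\right) = 16 \left(-81\right) = -1296$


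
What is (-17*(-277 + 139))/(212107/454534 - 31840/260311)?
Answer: 92526396457868/13580474239 ≈ 6813.2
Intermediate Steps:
(-17*(-277 + 139))/(212107/454534 - 31840/260311) = (-17*(-138))/(212107*(1/454534) - 31840*1/260311) = 2346/(212107/454534 - 31840/260311) = 2346/(40741422717/118320200074) = 2346*(118320200074/40741422717) = 92526396457868/13580474239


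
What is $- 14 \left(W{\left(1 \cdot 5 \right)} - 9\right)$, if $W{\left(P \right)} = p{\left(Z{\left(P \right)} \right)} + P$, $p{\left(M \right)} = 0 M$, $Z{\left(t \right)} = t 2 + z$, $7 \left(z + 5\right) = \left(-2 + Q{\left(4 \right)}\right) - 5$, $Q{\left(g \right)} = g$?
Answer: $56$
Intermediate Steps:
$z = - \frac{38}{7}$ ($z = -5 + \frac{\left(-2 + 4\right) - 5}{7} = -5 + \frac{2 - 5}{7} = -5 + \frac{1}{7} \left(-3\right) = -5 - \frac{3}{7} = - \frac{38}{7} \approx -5.4286$)
$Z{\left(t \right)} = - \frac{38}{7} + 2 t$ ($Z{\left(t \right)} = t 2 - \frac{38}{7} = 2 t - \frac{38}{7} = - \frac{38}{7} + 2 t$)
$p{\left(M \right)} = 0$
$W{\left(P \right)} = P$ ($W{\left(P \right)} = 0 + P = P$)
$- 14 \left(W{\left(1 \cdot 5 \right)} - 9\right) = - 14 \left(1 \cdot 5 - 9\right) = - 14 \left(5 - 9\right) = \left(-14\right) \left(-4\right) = 56$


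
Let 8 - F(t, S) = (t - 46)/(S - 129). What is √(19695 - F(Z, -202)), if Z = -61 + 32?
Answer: 2*√539238058/331 ≈ 140.31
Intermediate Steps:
Z = -29
F(t, S) = 8 - (-46 + t)/(-129 + S) (F(t, S) = 8 - (t - 46)/(S - 129) = 8 - (-46 + t)/(-129 + S))
√(19695 - F(Z, -202)) = √(19695 - (-986 - 1*(-29) + 8*(-202))/(-129 - 202)) = √(19695 - (-986 + 29 - 1616)/(-331)) = √(19695 - (-1)*(-2573)/331) = √(19695 - 1*2573/331) = √(19695 - 2573/331) = √(6516472/331) = 2*√539238058/331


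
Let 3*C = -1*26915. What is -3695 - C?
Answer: 15830/3 ≈ 5276.7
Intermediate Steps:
C = -26915/3 (C = (-1*26915)/3 = (⅓)*(-26915) = -26915/3 ≈ -8971.7)
-3695 - C = -3695 - 1*(-26915/3) = -3695 + 26915/3 = 15830/3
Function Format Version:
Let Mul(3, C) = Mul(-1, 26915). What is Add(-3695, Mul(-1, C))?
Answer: Rational(15830, 3) ≈ 5276.7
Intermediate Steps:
C = Rational(-26915, 3) (C = Mul(Rational(1, 3), Mul(-1, 26915)) = Mul(Rational(1, 3), -26915) = Rational(-26915, 3) ≈ -8971.7)
Add(-3695, Mul(-1, C)) = Add(-3695, Mul(-1, Rational(-26915, 3))) = Add(-3695, Rational(26915, 3)) = Rational(15830, 3)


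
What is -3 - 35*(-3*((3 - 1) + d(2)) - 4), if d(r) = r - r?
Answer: 347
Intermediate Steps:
d(r) = 0
-3 - 35*(-3*((3 - 1) + d(2)) - 4) = -3 - 35*(-3*((3 - 1) + 0) - 4) = -3 - 35*(-3*(2 + 0) - 4) = -3 - 35*(-3*2 - 4) = -3 - 35*(-6 - 4) = -3 - 35*(-10) = -3 + 350 = 347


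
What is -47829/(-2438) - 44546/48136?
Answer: 548423399/29338892 ≈ 18.693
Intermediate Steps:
-47829/(-2438) - 44546/48136 = -47829*(-1/2438) - 44546*1/48136 = 47829/2438 - 22273/24068 = 548423399/29338892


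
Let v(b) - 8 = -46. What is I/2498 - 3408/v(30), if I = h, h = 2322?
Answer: 2150355/23731 ≈ 90.614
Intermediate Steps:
v(b) = -38 (v(b) = 8 - 46 = -38)
I = 2322
I/2498 - 3408/v(30) = 2322/2498 - 3408/(-38) = 2322*(1/2498) - 3408*(-1/38) = 1161/1249 + 1704/19 = 2150355/23731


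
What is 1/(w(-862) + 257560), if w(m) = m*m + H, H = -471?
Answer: 1/1000133 ≈ 9.9987e-7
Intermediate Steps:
w(m) = -471 + m² (w(m) = m*m - 471 = m² - 471 = -471 + m²)
1/(w(-862) + 257560) = 1/((-471 + (-862)²) + 257560) = 1/((-471 + 743044) + 257560) = 1/(742573 + 257560) = 1/1000133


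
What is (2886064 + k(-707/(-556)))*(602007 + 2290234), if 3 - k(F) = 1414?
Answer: 8343111677373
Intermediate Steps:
k(F) = -1411 (k(F) = 3 - 1*1414 = 3 - 1414 = -1411)
(2886064 + k(-707/(-556)))*(602007 + 2290234) = (2886064 - 1411)*(602007 + 2290234) = 2884653*2892241 = 8343111677373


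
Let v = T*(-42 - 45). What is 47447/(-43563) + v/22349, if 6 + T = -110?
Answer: -620755207/973589487 ≈ -0.63759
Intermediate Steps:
T = -116 (T = -6 - 110 = -116)
v = 10092 (v = -116*(-42 - 45) = -116*(-87) = 10092)
47447/(-43563) + v/22349 = 47447/(-43563) + 10092/22349 = 47447*(-1/43563) + 10092*(1/22349) = -47447/43563 + 10092/22349 = -620755207/973589487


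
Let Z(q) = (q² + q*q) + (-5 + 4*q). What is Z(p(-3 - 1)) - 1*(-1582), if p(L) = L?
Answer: 1593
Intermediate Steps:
Z(q) = -5 + 2*q² + 4*q (Z(q) = (q² + q²) + (-5 + 4*q) = 2*q² + (-5 + 4*q) = -5 + 2*q² + 4*q)
Z(p(-3 - 1)) - 1*(-1582) = (-5 + 2*(-3 - 1)² + 4*(-3 - 1)) - 1*(-1582) = (-5 + 2*(-4)² + 4*(-4)) + 1582 = (-5 + 2*16 - 16) + 1582 = (-5 + 32 - 16) + 1582 = 11 + 1582 = 1593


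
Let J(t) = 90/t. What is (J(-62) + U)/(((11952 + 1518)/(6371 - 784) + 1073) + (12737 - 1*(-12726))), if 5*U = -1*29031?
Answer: -2514669591/11490932905 ≈ -0.21884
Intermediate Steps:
U = -29031/5 (U = (-1*29031)/5 = (⅕)*(-29031) = -29031/5 ≈ -5806.2)
(J(-62) + U)/(((11952 + 1518)/(6371 - 784) + 1073) + (12737 - 1*(-12726))) = (90/(-62) - 29031/5)/(((11952 + 1518)/(6371 - 784) + 1073) + (12737 - 1*(-12726))) = (90*(-1/62) - 29031/5)/((13470/5587 + 1073) + (12737 + 12726)) = (-45/31 - 29031/5)/((13470*(1/5587) + 1073) + 25463) = -900186/(155*((13470/5587 + 1073) + 25463)) = -900186/(155*(6008321/5587 + 25463)) = -900186/(155*148270102/5587) = -900186/155*5587/148270102 = -2514669591/11490932905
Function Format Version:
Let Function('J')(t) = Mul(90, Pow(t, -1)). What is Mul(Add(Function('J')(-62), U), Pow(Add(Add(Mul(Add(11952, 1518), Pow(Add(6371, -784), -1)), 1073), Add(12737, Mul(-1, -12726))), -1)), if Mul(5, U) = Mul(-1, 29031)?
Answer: Rational(-2514669591, 11490932905) ≈ -0.21884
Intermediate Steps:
U = Rational(-29031, 5) (U = Mul(Rational(1, 5), Mul(-1, 29031)) = Mul(Rational(1, 5), -29031) = Rational(-29031, 5) ≈ -5806.2)
Mul(Add(Function('J')(-62), U), Pow(Add(Add(Mul(Add(11952, 1518), Pow(Add(6371, -784), -1)), 1073), Add(12737, Mul(-1, -12726))), -1)) = Mul(Add(Mul(90, Pow(-62, -1)), Rational(-29031, 5)), Pow(Add(Add(Mul(Add(11952, 1518), Pow(Add(6371, -784), -1)), 1073), Add(12737, Mul(-1, -12726))), -1)) = Mul(Add(Mul(90, Rational(-1, 62)), Rational(-29031, 5)), Pow(Add(Add(Mul(13470, Pow(5587, -1)), 1073), Add(12737, 12726)), -1)) = Mul(Add(Rational(-45, 31), Rational(-29031, 5)), Pow(Add(Add(Mul(13470, Rational(1, 5587)), 1073), 25463), -1)) = Mul(Rational(-900186, 155), Pow(Add(Add(Rational(13470, 5587), 1073), 25463), -1)) = Mul(Rational(-900186, 155), Pow(Add(Rational(6008321, 5587), 25463), -1)) = Mul(Rational(-900186, 155), Pow(Rational(148270102, 5587), -1)) = Mul(Rational(-900186, 155), Rational(5587, 148270102)) = Rational(-2514669591, 11490932905)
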